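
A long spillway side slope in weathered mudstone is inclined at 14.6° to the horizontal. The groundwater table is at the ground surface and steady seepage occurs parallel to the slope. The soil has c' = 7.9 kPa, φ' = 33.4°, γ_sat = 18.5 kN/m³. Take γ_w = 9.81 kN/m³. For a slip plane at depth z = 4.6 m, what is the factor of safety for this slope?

FS = 1.57

With seepage parallel to the slope and the water table at the surface, the effective normal stress on the slip plane uses the buoyant unit weight γ' = γ_sat − γ_w while the driving shear stress uses γ_sat:
FS = [c' + γ' z cos²β tanφ'] / [γ_sat z sinβ cosβ]
γ' = 18.5 − 9.81 = 8.69 kN/m³
Numerator = 7.9 + 8.69·4.6·cos²14.6°·tan33.4° = 7.9 + 8.69·4.6·0.9365·0.6594 = 32.583 kPa
Denominator = 18.5·4.6·sin14.6°·cos14.6° = 18.5·4.6·0.2521·0.9677 = 20.758 kPa
FS = 32.583 / 20.758 = 1.570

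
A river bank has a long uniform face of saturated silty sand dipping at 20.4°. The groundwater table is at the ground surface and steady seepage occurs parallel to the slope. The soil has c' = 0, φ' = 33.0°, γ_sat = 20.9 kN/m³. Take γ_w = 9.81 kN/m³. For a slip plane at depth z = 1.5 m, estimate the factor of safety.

With seepage parallel to the slope and the water table at the surface, the effective normal stress on the slip plane uses the buoyant unit weight γ' = γ_sat − γ_w while the driving shear stress uses γ_sat:
FS = [c' + γ' z cos²β tanφ'] / [γ_sat z sinβ cosβ]
(For c' = 0 this reduces to FS = (γ'/γ_sat)·tanφ'/tanβ.)
γ' = 20.9 − 9.81 = 11.09 kN/m³
Numerator = 0.0 + 11.09·1.5·cos²20.4°·tan33.0° = 0.0 + 11.09·1.5·0.8785·0.6494 = 9.490 kPa
Denominator = 20.9·1.5·sin20.4°·cos20.4° = 20.9·1.5·0.3486·0.9373 = 10.242 kPa
FS = 9.490 / 10.242 = 0.927

FS = 0.93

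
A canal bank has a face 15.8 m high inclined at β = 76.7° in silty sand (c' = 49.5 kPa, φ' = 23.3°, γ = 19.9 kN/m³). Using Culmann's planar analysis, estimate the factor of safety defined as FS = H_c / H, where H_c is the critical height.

FS = 1.39

H_c = (4c'/γ) · sinβ cosφ' / [1 − cos(β − φ')]
    = (4·49.5/19.9) · sin76.7°·cos23.3° / [1 − cos53.4°]
    = 9.950 · 0.8938 / 0.4038 = 22.03 m
FS = H_c / H = 22.03 / 15.8 = 1.394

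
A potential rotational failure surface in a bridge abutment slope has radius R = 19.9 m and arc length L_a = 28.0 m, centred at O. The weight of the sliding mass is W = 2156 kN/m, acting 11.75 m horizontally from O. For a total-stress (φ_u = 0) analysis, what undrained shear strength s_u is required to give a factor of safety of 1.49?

FS = s_u·L_a·R / (W·d), so s_u = FS·W·d / (L_a·R).
s_u = 1.49·2156·11.75 / (28.00·19.9) = 37746.2 / 557.20 = 67.74 kPa

s_u = 67.7 kPa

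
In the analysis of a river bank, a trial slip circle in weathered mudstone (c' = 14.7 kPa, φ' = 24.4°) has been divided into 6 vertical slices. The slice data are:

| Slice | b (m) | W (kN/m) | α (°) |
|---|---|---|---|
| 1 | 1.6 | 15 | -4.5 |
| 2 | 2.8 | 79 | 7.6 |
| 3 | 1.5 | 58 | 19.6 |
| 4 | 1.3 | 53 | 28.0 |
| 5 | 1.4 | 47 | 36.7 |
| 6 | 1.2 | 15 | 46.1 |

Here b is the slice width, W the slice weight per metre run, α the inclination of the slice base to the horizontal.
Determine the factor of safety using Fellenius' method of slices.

FS = 2.93

Ordinary method of slices: FS = Σ[c'·Δl_i + (W_i cosα_i)·tanφ'] / Σ W_i sinα_i, with Δl_i = b_i / cosα_i.
Slice 1: Δl = 1.6/cos(-4.5°) = 1.605 m; N'_1 = 15·cos(-4.5°) = 15.0; c'Δl = 23.59; W sinα = -1.2
Slice 2: Δl = 2.8/cos7.6° = 2.825 m; N'_2 = 79·cos7.6° = 78.3; c'Δl = 41.52; W sinα = 10.4
Slice 3: Δl = 1.5/cos19.6° = 1.592 m; N'_3 = 58·cos19.6° = 54.6; c'Δl = 23.41; W sinα = 19.5
Slice 4: Δl = 1.3/cos28.0° = 1.472 m; N'_4 = 53·cos28.0° = 46.8; c'Δl = 21.64; W sinα = 24.9
Slice 5: Δl = 1.4/cos36.7° = 1.746 m; N'_5 = 47·cos36.7° = 37.7; c'Δl = 25.67; W sinα = 28.1
Slice 6: Δl = 1.2/cos46.1° = 1.731 m; N'_6 = 15·cos46.1° = 10.4; c'Δl = 25.44; W sinα = 10.8
Σc'Δl = 161.3 kN/m; ΣN' = 242.8 kN/m; ΣW sinα = 92.5 kN/m
Resisting = 161.3 + 242.8·tan24.4° = 161.3 + 110.1 = 271.4 kN/m
FS = 271.4 / 92.5 = 2.934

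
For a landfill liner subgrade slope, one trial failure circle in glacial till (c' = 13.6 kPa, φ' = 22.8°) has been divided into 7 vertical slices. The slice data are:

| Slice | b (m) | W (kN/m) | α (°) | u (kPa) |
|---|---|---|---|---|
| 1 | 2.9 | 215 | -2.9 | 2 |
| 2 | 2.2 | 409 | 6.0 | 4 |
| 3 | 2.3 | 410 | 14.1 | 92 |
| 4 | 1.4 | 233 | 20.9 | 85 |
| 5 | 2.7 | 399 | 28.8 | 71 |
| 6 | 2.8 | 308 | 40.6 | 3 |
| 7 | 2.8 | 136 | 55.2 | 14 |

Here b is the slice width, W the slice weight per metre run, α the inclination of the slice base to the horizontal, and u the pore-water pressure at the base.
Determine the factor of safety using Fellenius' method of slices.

FS = 1.11

Ordinary method of slices: FS = Σ[c'·Δl_i + (W_i cosα_i − u_i·Δl_i)·tanφ'] / Σ W_i sinα_i, with Δl_i = b_i / cosα_i.
Slice 1: Δl = 2.9/cos(-2.9°) = 2.904 m; N'_1 = 215·cos(-2.9°) − 2·2.904 = 208.9; c'Δl = 39.49; W sinα = -10.9
Slice 2: Δl = 2.2/cos6.0° = 2.212 m; N'_2 = 409·cos6.0° − 4·2.212 = 397.9; c'Δl = 30.08; W sinα = 42.8
Slice 3: Δl = 2.3/cos14.1° = 2.371 m; N'_3 = 410·cos14.1° − 92·2.371 = 179.5; c'Δl = 32.25; W sinα = 99.9
Slice 4: Δl = 1.4/cos20.9° = 1.499 m; N'_4 = 233·cos20.9° − 85·1.499 = 90.3; c'Δl = 20.38; W sinα = 83.1
Slice 5: Δl = 2.7/cos28.8° = 3.081 m; N'_5 = 399·cos28.8° − 71·3.081 = 130.9; c'Δl = 41.90; W sinα = 192.2
Slice 6: Δl = 2.8/cos40.6° = 3.688 m; N'_6 = 308·cos40.6° − 3·3.688 = 222.8; c'Δl = 50.15; W sinα = 200.4
Slice 7: Δl = 2.8/cos55.2° = 4.906 m; N'_7 = 136·cos55.2° − 14·4.906 = 8.9; c'Δl = 66.72; W sinα = 111.7
Σc'Δl = 281.0 kN/m; ΣN' = 1239.2 kN/m; ΣW sinα = 719.2 kN/m
Resisting = 281.0 + 1239.2·tan22.8° = 281.0 + 520.9 = 801.9 kN/m
FS = 801.9 / 719.2 = 1.115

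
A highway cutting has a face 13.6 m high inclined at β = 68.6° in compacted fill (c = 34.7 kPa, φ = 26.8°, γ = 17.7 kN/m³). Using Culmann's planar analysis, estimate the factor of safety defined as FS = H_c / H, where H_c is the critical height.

FS = 1.88

H_c = (4c/γ) · sinβ cosφ / [1 − cos(β − φ)]
    = (4·34.7/17.7) · sin68.6°·cos26.8° / [1 − cos41.8°]
    = 7.842 · 0.8310 / 0.2545 = 25.60 m
FS = H_c / H = 25.60 / 13.6 = 1.883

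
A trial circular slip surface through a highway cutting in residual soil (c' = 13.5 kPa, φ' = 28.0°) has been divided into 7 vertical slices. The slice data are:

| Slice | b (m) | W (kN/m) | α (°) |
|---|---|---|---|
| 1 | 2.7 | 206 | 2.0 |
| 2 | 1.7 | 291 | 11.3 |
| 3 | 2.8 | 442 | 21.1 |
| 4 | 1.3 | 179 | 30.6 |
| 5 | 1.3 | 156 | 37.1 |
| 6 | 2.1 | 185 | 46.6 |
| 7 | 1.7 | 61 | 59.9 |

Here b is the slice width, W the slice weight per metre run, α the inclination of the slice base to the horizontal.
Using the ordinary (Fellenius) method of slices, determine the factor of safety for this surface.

FS = 1.58

Ordinary method of slices: FS = Σ[c'·Δl_i + (W_i cosα_i)·tanφ'] / Σ W_i sinα_i, with Δl_i = b_i / cosα_i.
Slice 1: Δl = 2.7/cos2.0° = 2.702 m; N'_1 = 206·cos2.0° = 205.9; c'Δl = 36.47; W sinα = 7.2
Slice 2: Δl = 1.7/cos11.3° = 1.734 m; N'_2 = 291·cos11.3° = 285.4; c'Δl = 23.40; W sinα = 57.0
Slice 3: Δl = 2.8/cos21.1° = 3.001 m; N'_3 = 442·cos21.1° = 412.4; c'Δl = 40.52; W sinα = 159.1
Slice 4: Δl = 1.3/cos30.6° = 1.510 m; N'_4 = 179·cos30.6° = 154.1; c'Δl = 20.39; W sinα = 91.1
Slice 5: Δl = 1.3/cos37.1° = 1.630 m; N'_5 = 156·cos37.1° = 124.4; c'Δl = 22.00; W sinα = 94.1
Slice 6: Δl = 2.1/cos46.6° = 3.056 m; N'_6 = 185·cos46.6° = 127.1; c'Δl = 41.26; W sinα = 134.4
Slice 7: Δl = 1.7/cos59.9° = 3.390 m; N'_7 = 61·cos59.9° = 30.6; c'Δl = 45.76; W sinα = 52.8
Σc'Δl = 229.8 kN/m; ΣN' = 1339.8 kN/m; ΣW sinα = 595.7 kN/m
Resisting = 229.8 + 1339.8·tan28.0° = 229.8 + 712.4 = 942.2 kN/m
FS = 942.2 / 595.7 = 1.582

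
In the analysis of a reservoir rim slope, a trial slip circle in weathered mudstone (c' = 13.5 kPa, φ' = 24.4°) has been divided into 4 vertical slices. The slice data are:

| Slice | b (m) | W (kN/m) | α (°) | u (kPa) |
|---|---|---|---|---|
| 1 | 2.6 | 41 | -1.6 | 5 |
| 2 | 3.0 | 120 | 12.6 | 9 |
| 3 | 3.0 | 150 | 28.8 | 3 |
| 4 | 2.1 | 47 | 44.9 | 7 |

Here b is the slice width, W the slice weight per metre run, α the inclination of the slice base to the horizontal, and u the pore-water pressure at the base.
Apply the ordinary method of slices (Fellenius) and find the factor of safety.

Ordinary method of slices: FS = Σ[c'·Δl_i + (W_i cosα_i − u_i·Δl_i)·tanφ'] / Σ W_i sinα_i, with Δl_i = b_i / cosα_i.
Slice 1: Δl = 2.6/cos(-1.6°) = 2.601 m; N'_1 = 41·cos(-1.6°) − 5·2.601 = 28.0; c'Δl = 35.11; W sinα = -1.1
Slice 2: Δl = 3.0/cos12.6° = 3.074 m; N'_2 = 120·cos12.6° − 9·3.074 = 89.4; c'Δl = 41.50; W sinα = 26.2
Slice 3: Δl = 3.0/cos28.8° = 3.423 m; N'_3 = 150·cos28.8° − 3·3.423 = 121.2; c'Δl = 46.22; W sinα = 72.3
Slice 4: Δl = 2.1/cos44.9° = 2.965 m; N'_4 = 47·cos44.9° − 7·2.965 = 12.5; c'Δl = 40.02; W sinα = 33.2
Σc'Δl = 162.9 kN/m; ΣN' = 251.1 kN/m; ΣW sinα = 130.5 kN/m
Resisting = 162.9 + 251.1·tan24.4° = 162.9 + 113.9 = 276.8 kN/m
FS = 276.8 / 130.5 = 2.121

FS = 2.12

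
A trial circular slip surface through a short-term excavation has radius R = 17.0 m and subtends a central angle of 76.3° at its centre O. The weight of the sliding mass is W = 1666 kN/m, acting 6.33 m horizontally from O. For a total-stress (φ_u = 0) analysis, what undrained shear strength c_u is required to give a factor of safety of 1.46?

FS = c_u·L_a·R / (W·d), so c_u = FS·W·d / (L_a·R).
Arc length L_a = R·θ = 17.0·(76.3°·π/180) = 17.0·1.3317 = 22.64 m
c_u = 1.46·1666·6.33 / (22.64·17.0) = 15396.8 / 384.86 = 40.01 kPa

c_u = 40.0 kPa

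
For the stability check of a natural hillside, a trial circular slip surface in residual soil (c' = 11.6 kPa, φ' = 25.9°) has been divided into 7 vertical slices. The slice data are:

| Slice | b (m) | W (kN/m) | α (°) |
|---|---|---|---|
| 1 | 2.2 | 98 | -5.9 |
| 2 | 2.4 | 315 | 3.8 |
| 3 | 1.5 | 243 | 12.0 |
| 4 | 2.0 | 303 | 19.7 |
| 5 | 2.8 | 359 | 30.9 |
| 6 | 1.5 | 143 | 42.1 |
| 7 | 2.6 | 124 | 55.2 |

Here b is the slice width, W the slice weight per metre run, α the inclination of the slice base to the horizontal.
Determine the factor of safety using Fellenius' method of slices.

FS = 1.65

Ordinary method of slices: FS = Σ[c'·Δl_i + (W_i cosα_i)·tanφ'] / Σ W_i sinα_i, with Δl_i = b_i / cosα_i.
Slice 1: Δl = 2.2/cos(-5.9°) = 2.212 m; N'_1 = 98·cos(-5.9°) = 97.5; c'Δl = 25.66; W sinα = -10.1
Slice 2: Δl = 2.4/cos3.8° = 2.405 m; N'_2 = 315·cos3.8° = 314.3; c'Δl = 27.90; W sinα = 20.9
Slice 3: Δl = 1.5/cos12.0° = 1.534 m; N'_3 = 243·cos12.0° = 237.7; c'Δl = 17.79; W sinα = 50.5
Slice 4: Δl = 2.0/cos19.7° = 2.124 m; N'_4 = 303·cos19.7° = 285.3; c'Δl = 24.64; W sinα = 102.1
Slice 5: Δl = 2.8/cos30.9° = 3.263 m; N'_5 = 359·cos30.9° = 308.0; c'Δl = 37.85; W sinα = 184.4
Slice 6: Δl = 1.5/cos42.1° = 2.022 m; N'_6 = 143·cos42.1° = 106.1; c'Δl = 23.45; W sinα = 95.9
Slice 7: Δl = 2.6/cos55.2° = 4.556 m; N'_7 = 124·cos55.2° = 70.8; c'Δl = 52.85; W sinα = 101.8
Σc'Δl = 210.1 kN/m; ΣN' = 1419.7 kN/m; ΣW sinα = 545.5 kN/m
Resisting = 210.1 + 1419.7·tan25.9° = 210.1 + 689.3 = 899.5 kN/m
FS = 899.5 / 545.5 = 1.649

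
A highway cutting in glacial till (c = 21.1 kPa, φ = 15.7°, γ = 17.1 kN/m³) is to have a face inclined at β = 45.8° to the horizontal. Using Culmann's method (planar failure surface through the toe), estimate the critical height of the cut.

Culmann's analysis gives the critical failure plane at α_cr = (β + φ)/2 = (45.8 + 15.7)/2 = 30.8°, and the critical height
H_c = (4c/γ) · sinβ cosφ / [1 − cos(β − φ)]
    = (4·21.1/17.1) · sin45.8°·cos15.7° / [1 − cos(30.1°)]
    = 4.936 · 0.7169·0.9627 / [1 − 0.8652]
    = 4.936 · 0.6902 / 0.1348
    = 25.26 m

H_c = 25.26 m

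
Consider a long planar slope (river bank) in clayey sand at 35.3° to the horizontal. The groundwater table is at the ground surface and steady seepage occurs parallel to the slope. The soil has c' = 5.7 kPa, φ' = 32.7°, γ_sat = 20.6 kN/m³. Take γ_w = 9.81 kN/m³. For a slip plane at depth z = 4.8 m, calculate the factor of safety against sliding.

FS = 0.60

With seepage parallel to the slope and the water table at the surface, the effective normal stress on the slip plane uses the buoyant unit weight γ' = γ_sat − γ_w while the driving shear stress uses γ_sat:
FS = [c' + γ' z cos²β tanφ'] / [γ_sat z sinβ cosβ]
γ' = 20.6 − 9.81 = 10.79 kN/m³
Numerator = 5.7 + 10.79·4.8·cos²35.3°·tan32.7° = 5.7 + 10.79·4.8·0.6661·0.6420 = 27.847 kPa
Denominator = 20.6·4.8·sin35.3°·cos35.3° = 20.6·4.8·0.5779·0.8161 = 46.633 kPa
FS = 27.847 / 46.633 = 0.597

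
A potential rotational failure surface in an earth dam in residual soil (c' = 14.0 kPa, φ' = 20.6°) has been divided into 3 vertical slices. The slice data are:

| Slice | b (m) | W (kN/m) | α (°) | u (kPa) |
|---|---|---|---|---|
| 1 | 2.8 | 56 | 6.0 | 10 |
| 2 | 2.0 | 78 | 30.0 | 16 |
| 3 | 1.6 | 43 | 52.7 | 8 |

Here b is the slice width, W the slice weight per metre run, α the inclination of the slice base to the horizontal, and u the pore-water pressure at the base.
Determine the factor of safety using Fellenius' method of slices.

Ordinary method of slices: FS = Σ[c'·Δl_i + (W_i cosα_i − u_i·Δl_i)·tanφ'] / Σ W_i sinα_i, with Δl_i = b_i / cosα_i.
Slice 1: Δl = 2.8/cos6.0° = 2.815 m; N'_1 = 56·cos6.0° − 10·2.815 = 27.5; c'Δl = 39.42; W sinα = 5.9
Slice 2: Δl = 2.0/cos30.0° = 2.309 m; N'_2 = 78·cos30.0° − 16·2.309 = 30.6; c'Δl = 32.33; W sinα = 39.0
Slice 3: Δl = 1.6/cos52.7° = 2.640 m; N'_3 = 43·cos52.7° − 8·2.640 = 4.9; c'Δl = 36.96; W sinα = 34.2
Σc'Δl = 108.7 kN/m; ΣN' = 63.1 kN/m; ΣW sinα = 79.1 kN/m
Resisting = 108.7 + 63.1·tan20.6° = 108.7 + 23.7 = 132.4 kN/m
FS = 132.4 / 79.1 = 1.675

FS = 1.67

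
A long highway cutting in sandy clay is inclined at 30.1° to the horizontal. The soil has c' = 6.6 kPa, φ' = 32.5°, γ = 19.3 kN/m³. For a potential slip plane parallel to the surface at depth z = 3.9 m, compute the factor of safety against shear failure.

FS = 1.30

For an infinite slope with a slip plane parallel to the surface (no pore pressure): FS = [c' + γz cos²β tanφ'] / [γz sinβ cosβ].
γz = 19.3·3.9 = 75.27 kN/m²
Numerator = 6.6 + 75.27·cos²30.1°·tan32.5° = 6.6 + 75.27·0.7485·0.6371 = 42.492 kPa
Denominator = 75.27·sin30.1°·cos30.1° = 75.27·0.5015·0.8652 = 32.658 kPa
FS = 42.492 / 32.658 = 1.301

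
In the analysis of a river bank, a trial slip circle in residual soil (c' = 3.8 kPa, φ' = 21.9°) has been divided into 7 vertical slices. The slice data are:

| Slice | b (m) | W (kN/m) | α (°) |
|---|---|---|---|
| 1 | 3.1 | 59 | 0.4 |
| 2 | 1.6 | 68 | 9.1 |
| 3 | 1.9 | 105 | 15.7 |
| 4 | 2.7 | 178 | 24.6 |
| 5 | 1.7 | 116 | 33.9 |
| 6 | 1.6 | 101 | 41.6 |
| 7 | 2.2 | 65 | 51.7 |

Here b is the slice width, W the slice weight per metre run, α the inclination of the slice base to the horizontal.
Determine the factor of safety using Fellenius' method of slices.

Ordinary method of slices: FS = Σ[c'·Δl_i + (W_i cosα_i)·tanφ'] / Σ W_i sinα_i, with Δl_i = b_i / cosα_i.
Slice 1: Δl = 3.1/cos0.4° = 3.100 m; N'_1 = 59·cos0.4° = 59.0; c'Δl = 11.78; W sinα = 0.4
Slice 2: Δl = 1.6/cos9.1° = 1.620 m; N'_2 = 68·cos9.1° = 67.1; c'Δl = 6.16; W sinα = 10.8
Slice 3: Δl = 1.9/cos15.7° = 1.974 m; N'_3 = 105·cos15.7° = 101.1; c'Δl = 7.50; W sinα = 28.4
Slice 4: Δl = 2.7/cos24.6° = 2.970 m; N'_4 = 178·cos24.6° = 161.8; c'Δl = 11.28; W sinα = 74.1
Slice 5: Δl = 1.7/cos33.9° = 2.048 m; N'_5 = 116·cos33.9° = 96.3; c'Δl = 7.78; W sinα = 64.7
Slice 6: Δl = 1.6/cos41.6° = 2.140 m; N'_6 = 101·cos41.6° = 75.5; c'Δl = 8.13; W sinα = 67.1
Slice 7: Δl = 2.2/cos51.7° = 3.550 m; N'_7 = 65·cos51.7° = 40.3; c'Δl = 13.49; W sinα = 51.0
Σc'Δl = 66.1 kN/m; ΣN' = 601.2 kN/m; ΣW sinα = 296.4 kN/m
Resisting = 66.1 + 601.2·tan21.9° = 66.1 + 241.7 = 307.8 kN/m
FS = 307.8 / 296.4 = 1.038

FS = 1.04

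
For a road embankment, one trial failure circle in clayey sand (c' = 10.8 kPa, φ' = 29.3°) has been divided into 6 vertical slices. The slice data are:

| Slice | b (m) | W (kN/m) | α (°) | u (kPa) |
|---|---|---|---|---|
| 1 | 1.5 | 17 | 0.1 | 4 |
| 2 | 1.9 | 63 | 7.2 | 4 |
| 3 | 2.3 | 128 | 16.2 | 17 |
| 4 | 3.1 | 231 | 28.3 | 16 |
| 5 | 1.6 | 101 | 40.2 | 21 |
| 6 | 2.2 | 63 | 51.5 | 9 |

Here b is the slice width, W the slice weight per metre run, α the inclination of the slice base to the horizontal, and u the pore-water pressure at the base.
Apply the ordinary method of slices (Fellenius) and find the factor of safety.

FS = 1.31

Ordinary method of slices: FS = Σ[c'·Δl_i + (W_i cosα_i − u_i·Δl_i)·tanφ'] / Σ W_i sinα_i, with Δl_i = b_i / cosα_i.
Slice 1: Δl = 1.5/cos0.1° = 1.500 m; N'_1 = 17·cos0.1° − 4·1.500 = 11.0; c'Δl = 16.20; W sinα = 0.0
Slice 2: Δl = 1.9/cos7.2° = 1.915 m; N'_2 = 63·cos7.2° − 4·1.915 = 54.8; c'Δl = 20.68; W sinα = 7.9
Slice 3: Δl = 2.3/cos16.2° = 2.395 m; N'_3 = 128·cos16.2° − 17·2.395 = 82.2; c'Δl = 25.87; W sinα = 35.7
Slice 4: Δl = 3.1/cos28.3° = 3.521 m; N'_4 = 231·cos28.3° − 16·3.521 = 147.1; c'Δl = 38.02; W sinα = 109.5
Slice 5: Δl = 1.6/cos40.2° = 2.095 m; N'_5 = 101·cos40.2° − 21·2.095 = 33.2; c'Δl = 22.62; W sinα = 65.2
Slice 6: Δl = 2.2/cos51.5° = 3.534 m; N'_6 = 63·cos51.5° − 9·3.534 = 7.4; c'Δl = 38.17; W sinα = 49.3
Σc'Δl = 161.6 kN/m; ΣN' = 335.7 kN/m; ΣW sinα = 267.6 kN/m
Resisting = 161.6 + 335.7·tan29.3° = 161.6 + 188.4 = 349.9 kN/m
FS = 349.9 / 267.6 = 1.307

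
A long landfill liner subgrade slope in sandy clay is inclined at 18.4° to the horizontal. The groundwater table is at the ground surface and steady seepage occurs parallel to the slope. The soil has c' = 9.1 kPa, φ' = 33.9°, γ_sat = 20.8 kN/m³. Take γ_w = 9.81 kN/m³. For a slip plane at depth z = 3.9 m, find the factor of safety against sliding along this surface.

With seepage parallel to the slope and the water table at the surface, the effective normal stress on the slip plane uses the buoyant unit weight γ' = γ_sat − γ_w while the driving shear stress uses γ_sat:
FS = [c' + γ' z cos²β tanφ'] / [γ_sat z sinβ cosβ]
γ' = 20.8 − 9.81 = 10.99 kN/m³
Numerator = 9.1 + 10.99·3.9·cos²18.4°·tan33.9° = 9.1 + 10.99·3.9·0.9004·0.6720 = 35.032 kPa
Denominator = 20.8·3.9·sin18.4°·cos18.4° = 20.8·3.9·0.3156·0.9489 = 24.296 kPa
FS = 35.032 / 24.296 = 1.442

FS = 1.44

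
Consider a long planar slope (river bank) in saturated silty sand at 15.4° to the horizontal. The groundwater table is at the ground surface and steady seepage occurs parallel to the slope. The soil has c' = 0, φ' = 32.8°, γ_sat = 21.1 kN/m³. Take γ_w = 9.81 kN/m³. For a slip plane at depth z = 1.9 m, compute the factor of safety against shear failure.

FS = 1.25

With seepage parallel to the slope and the water table at the surface, the effective normal stress on the slip plane uses the buoyant unit weight γ' = γ_sat − γ_w while the driving shear stress uses γ_sat:
FS = [c' + γ' z cos²β tanφ'] / [γ_sat z sinβ cosβ]
(For c' = 0 this reduces to FS = (γ'/γ_sat)·tanφ'/tanβ.)
γ' = 21.1 − 9.81 = 11.29 kN/m³
Numerator = 0.0 + 11.29·1.9·cos²15.4°·tan32.8° = 0.0 + 11.29·1.9·0.9295·0.6445 = 12.849 kPa
Denominator = 21.1·1.9·sin15.4°·cos15.4° = 21.1·1.9·0.2656·0.9641 = 10.264 kPa
FS = 12.849 / 10.264 = 1.252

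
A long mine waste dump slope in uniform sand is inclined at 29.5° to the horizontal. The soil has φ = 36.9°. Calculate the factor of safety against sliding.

For a dry cohesionless infinite slope the factor of safety is FS = tanφ / tanβ.
FS = tan36.9° / tan29.5° = 0.7508 / 0.5658 = 1.327

FS = 1.33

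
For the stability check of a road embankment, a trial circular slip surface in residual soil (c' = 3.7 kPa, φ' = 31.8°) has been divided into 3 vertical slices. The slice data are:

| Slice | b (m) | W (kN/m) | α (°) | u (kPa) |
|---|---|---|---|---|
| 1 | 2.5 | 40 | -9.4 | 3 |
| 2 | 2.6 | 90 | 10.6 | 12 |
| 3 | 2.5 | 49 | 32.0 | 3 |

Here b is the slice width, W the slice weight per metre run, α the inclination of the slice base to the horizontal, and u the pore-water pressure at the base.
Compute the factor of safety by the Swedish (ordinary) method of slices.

Ordinary method of slices: FS = Σ[c'·Δl_i + (W_i cosα_i − u_i·Δl_i)·tanφ'] / Σ W_i sinα_i, with Δl_i = b_i / cosα_i.
Slice 1: Δl = 2.5/cos(-9.4°) = 2.534 m; N'_1 = 40·cos(-9.4°) − 3·2.534 = 31.9; c'Δl = 9.38; W sinα = -6.5
Slice 2: Δl = 2.6/cos10.6° = 2.645 m; N'_2 = 90·cos10.6° − 12·2.645 = 56.7; c'Δl = 9.79; W sinα = 16.6
Slice 3: Δl = 2.5/cos32.0° = 2.948 m; N'_3 = 49·cos32.0° − 3·2.948 = 32.7; c'Δl = 10.91; W sinα = 26.0
Σc'Δl = 30.1 kN/m; ΣN' = 121.3 kN/m; ΣW sinα = 36.0 kN/m
Resisting = 30.1 + 121.3·tan31.8° = 30.1 + 75.2 = 105.3 kN/m
FS = 105.3 / 36.0 = 2.925

FS = 2.93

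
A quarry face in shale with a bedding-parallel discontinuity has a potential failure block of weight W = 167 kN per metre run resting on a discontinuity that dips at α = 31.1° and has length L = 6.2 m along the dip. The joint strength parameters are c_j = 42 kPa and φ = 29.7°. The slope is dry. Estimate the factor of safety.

FS = 3.96

Resolving the block weight along and normal to the plane and applying the Mohr–Coulomb strength on the joint:
N' = W cosα = 167·cos31.1° = 143.0 kN/m
Driving force T = W sinα = 167·sin31.1° = 86.3 kN/m
Resisting force R = c_j·L + N'·tanφ = 42·6.2 + 143.0·tan29.7° = 260.4 + 81.6 = 342.0 kN/m
FS = R / T = 342.0 / 86.3 = 3.964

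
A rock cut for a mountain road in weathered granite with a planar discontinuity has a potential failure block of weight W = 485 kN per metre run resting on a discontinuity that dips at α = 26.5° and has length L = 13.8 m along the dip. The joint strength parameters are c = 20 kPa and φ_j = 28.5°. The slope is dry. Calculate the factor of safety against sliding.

Resolving the block weight along and normal to the plane and applying the Mohr–Coulomb strength on the joint:
N' = W cosα = 485·cos26.5° = 434.0 kN/m
Driving force T = W sinα = 485·sin26.5° = 216.4 kN/m
Resisting force R = c·L + N'·tanφ_j = 20·13.8 + 434.0·tan28.5° = 276.0 + 235.7 = 511.7 kN/m
FS = R / T = 511.7 / 216.4 = 2.364

FS = 2.36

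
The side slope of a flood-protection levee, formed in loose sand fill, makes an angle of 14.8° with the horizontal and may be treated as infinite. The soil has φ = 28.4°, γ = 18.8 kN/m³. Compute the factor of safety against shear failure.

FS = 2.05

For a dry cohesionless infinite slope the factor of safety is FS = tanφ / tanβ.
FS = tan28.4° / tan14.8° = 0.5407 / 0.2642 = 2.046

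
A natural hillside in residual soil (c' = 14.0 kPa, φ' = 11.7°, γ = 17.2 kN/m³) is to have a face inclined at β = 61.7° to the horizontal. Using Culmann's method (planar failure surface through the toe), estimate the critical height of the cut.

H_c = 7.86 m

Culmann's analysis gives the critical failure plane at α_cr = (β + φ')/2 = (61.7 + 11.7)/2 = 36.7°, and the critical height
H_c = (4c'/γ) · sinβ cosφ' / [1 − cos(β − φ')]
    = (4·14.0/17.2) · sin61.7°·cos11.7° / [1 − cos(50.0°)]
    = 3.256 · 0.8805·0.9792 / [1 − 0.6428]
    = 3.256 · 0.8622 / 0.3572
    = 7.86 m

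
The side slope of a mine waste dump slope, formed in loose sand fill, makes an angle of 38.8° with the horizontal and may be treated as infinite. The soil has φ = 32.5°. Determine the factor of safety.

FS = 0.79

For a dry cohesionless infinite slope the factor of safety is FS = tanφ / tanβ.
FS = tan32.5° / tan38.8° = 0.6371 / 0.8040 = 0.792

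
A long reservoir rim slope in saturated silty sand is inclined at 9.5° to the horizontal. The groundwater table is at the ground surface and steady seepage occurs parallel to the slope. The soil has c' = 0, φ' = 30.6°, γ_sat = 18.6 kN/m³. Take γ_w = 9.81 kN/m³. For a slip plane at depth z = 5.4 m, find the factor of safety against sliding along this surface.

With seepage parallel to the slope and the water table at the surface, the effective normal stress on the slip plane uses the buoyant unit weight γ' = γ_sat − γ_w while the driving shear stress uses γ_sat:
FS = [c' + γ' z cos²β tanφ'] / [γ_sat z sinβ cosβ]
(For c' = 0 this reduces to FS = (γ'/γ_sat)·tanφ'/tanβ.)
γ' = 18.6 − 9.81 = 8.79 kN/m³
Numerator = 0.0 + 8.79·5.4·cos²9.5°·tan30.6° = 0.0 + 8.79·5.4·0.9728·0.5914 = 27.307 kPa
Denominator = 18.6·5.4·sin9.5°·cos9.5° = 18.6·5.4·0.1650·0.9863 = 16.350 kPa
FS = 27.307 / 16.350 = 1.670

FS = 1.67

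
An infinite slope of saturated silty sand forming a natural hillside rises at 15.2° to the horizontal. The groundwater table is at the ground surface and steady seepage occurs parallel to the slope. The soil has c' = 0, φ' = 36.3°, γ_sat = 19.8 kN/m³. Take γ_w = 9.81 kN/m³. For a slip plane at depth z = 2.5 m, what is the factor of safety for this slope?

FS = 1.36

With seepage parallel to the slope and the water table at the surface, the effective normal stress on the slip plane uses the buoyant unit weight γ' = γ_sat − γ_w while the driving shear stress uses γ_sat:
FS = [c' + γ' z cos²β tanφ'] / [γ_sat z sinβ cosβ]
(For c' = 0 this reduces to FS = (γ'/γ_sat)·tanφ'/tanβ.)
γ' = 19.8 − 9.81 = 9.99 kN/m³
Numerator = 0.0 + 9.99·2.5·cos²15.2°·tan36.3° = 0.0 + 9.99·2.5·0.9313·0.7346 = 17.085 kPa
Denominator = 19.8·2.5·sin15.2°·cos15.2° = 19.8·2.5·0.2622·0.9650 = 12.524 kPa
FS = 17.085 / 12.524 = 1.364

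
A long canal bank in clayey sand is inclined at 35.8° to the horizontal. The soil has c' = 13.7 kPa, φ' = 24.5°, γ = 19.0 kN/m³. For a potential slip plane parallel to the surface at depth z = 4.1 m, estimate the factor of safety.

FS = 1.00

For an infinite slope with a slip plane parallel to the surface (no pore pressure): FS = [c' + γz cos²β tanφ'] / [γz sinβ cosβ].
γz = 19.0·4.1 = 77.90 kN/m²
Numerator = 13.7 + 77.90·cos²35.8°·tan24.5° = 13.7 + 77.90·0.6578·0.4557 = 37.053 kPa
Denominator = 77.90·sin35.8°·cos35.8° = 77.90·0.5850·0.8111 = 36.959 kPa
FS = 37.053 / 36.959 = 1.003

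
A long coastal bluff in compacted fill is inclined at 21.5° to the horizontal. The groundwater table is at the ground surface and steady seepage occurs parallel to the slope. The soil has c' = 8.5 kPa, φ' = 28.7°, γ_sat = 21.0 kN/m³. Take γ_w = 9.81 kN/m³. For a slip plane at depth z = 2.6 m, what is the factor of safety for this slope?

FS = 1.20

With seepage parallel to the slope and the water table at the surface, the effective normal stress on the slip plane uses the buoyant unit weight γ' = γ_sat − γ_w while the driving shear stress uses γ_sat:
FS = [c' + γ' z cos²β tanφ'] / [γ_sat z sinβ cosβ]
γ' = 21.0 − 9.81 = 11.19 kN/m³
Numerator = 8.5 + 11.19·2.6·cos²21.5°·tan28.7° = 8.5 + 11.19·2.6·0.8657·0.5475 = 22.289 kPa
Denominator = 21.0·2.6·sin21.5°·cos21.5° = 21.0·2.6·0.3665·0.9304 = 18.619 kPa
FS = 22.289 / 18.619 = 1.197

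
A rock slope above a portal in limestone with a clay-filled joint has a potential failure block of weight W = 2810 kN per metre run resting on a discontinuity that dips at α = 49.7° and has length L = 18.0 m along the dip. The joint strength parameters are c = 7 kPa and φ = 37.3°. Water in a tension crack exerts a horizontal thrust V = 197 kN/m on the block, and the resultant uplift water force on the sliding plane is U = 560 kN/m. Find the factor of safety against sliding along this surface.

Resolving the block weight along and normal to the plane and applying the Mohr–Coulomb strength on the joint:
N' = W cosα − U − V sinα = 2810·cos49.7° − 560 − 197·sin49.7° = 1107.2 kN/m
Driving force T = W sinα + V cosα = 2810·sin49.7° + 197·cos49.7° = 2270.5 kN/m
Resisting force R = c·L + N'·tanφ = 7·18.0 + 1107.2·tan37.3° = 126.0 + 843.5 = 969.5 kN/m
FS = R / T = 969.5 / 2270.5 = 0.427

FS = 0.43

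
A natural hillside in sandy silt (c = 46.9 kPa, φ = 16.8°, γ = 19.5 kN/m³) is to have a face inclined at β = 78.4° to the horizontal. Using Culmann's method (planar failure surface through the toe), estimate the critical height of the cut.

Culmann's analysis gives the critical failure plane at α_cr = (β + φ)/2 = (78.4 + 16.8)/2 = 47.6°, and the critical height
H_c = (4c/γ) · sinβ cosφ / [1 − cos(β − φ)]
    = (4·46.9/19.5) · sin78.4°·cos16.8° / [1 − cos(61.6°)]
    = 9.621 · 0.9796·0.9573 / [1 − 0.4756]
    = 9.621 · 0.9378 / 0.5244
    = 17.20 m

H_c = 17.20 m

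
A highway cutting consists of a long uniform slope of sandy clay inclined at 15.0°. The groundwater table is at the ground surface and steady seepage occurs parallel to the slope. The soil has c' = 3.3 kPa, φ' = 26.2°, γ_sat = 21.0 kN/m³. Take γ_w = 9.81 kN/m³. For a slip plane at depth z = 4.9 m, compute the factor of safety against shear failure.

FS = 1.11

With seepage parallel to the slope and the water table at the surface, the effective normal stress on the slip plane uses the buoyant unit weight γ' = γ_sat − γ_w while the driving shear stress uses γ_sat:
FS = [c' + γ' z cos²β tanφ'] / [γ_sat z sinβ cosβ]
γ' = 21.0 − 9.81 = 11.19 kN/m³
Numerator = 3.3 + 11.19·4.9·cos²15.0°·tan26.2° = 3.3 + 11.19·4.9·0.9330·0.4921 = 28.473 kPa
Denominator = 21.0·4.9·sin15.0°·cos15.0° = 21.0·4.9·0.2588·0.9659 = 25.725 kPa
FS = 28.473 / 25.725 = 1.107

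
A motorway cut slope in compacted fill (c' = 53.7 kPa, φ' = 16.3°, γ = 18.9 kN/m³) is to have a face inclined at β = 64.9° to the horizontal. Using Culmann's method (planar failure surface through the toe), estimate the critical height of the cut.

Culmann's analysis gives the critical failure plane at α_cr = (β + φ')/2 = (64.9 + 16.3)/2 = 40.6°, and the critical height
H_c = (4c'/γ) · sinβ cosφ' / [1 − cos(β − φ')]
    = (4·53.7/18.9) · sin64.9°·cos16.3° / [1 − cos(48.6°)]
    = 11.365 · 0.9056·0.9598 / [1 − 0.6613]
    = 11.365 · 0.8692 / 0.3387
    = 29.17 m

H_c = 29.17 m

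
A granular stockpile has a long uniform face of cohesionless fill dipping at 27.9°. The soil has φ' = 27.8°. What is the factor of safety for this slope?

FS = 1.00

For a dry cohesionless infinite slope the factor of safety is FS = tanφ' / tanβ.
FS = tan27.8° / tan27.9° = 0.5272 / 0.5295 = 0.996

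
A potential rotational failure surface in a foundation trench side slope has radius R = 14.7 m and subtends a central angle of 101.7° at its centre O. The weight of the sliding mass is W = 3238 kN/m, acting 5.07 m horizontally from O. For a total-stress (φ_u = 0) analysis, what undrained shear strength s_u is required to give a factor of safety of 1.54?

FS = s_u·L_a·R / (W·d), so s_u = FS·W·d / (L_a·R).
Arc length L_a = R·θ = 14.7·(101.7°·π/180) = 14.7·1.7750 = 26.09 m
s_u = 1.54·3238·5.07 / (26.09·14.7) = 25281.7 / 383.56 = 65.91 kPa

s_u = 65.9 kPa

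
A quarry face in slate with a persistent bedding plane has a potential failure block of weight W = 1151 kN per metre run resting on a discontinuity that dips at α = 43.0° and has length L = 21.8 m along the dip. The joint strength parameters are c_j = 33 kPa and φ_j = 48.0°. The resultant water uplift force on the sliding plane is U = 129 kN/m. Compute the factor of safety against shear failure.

FS = 1.92

Resolving the block weight along and normal to the plane and applying the Mohr–Coulomb strength on the joint:
N' = W cosα − U = 1151·cos43.0° − 129 = 712.8 kN/m
Driving force T = W sinα = 1151·sin43.0° = 785.0 kN/m
Resisting force R = c_j·L + N'·tanφ_j = 33·21.8 + 712.8·tan48.0° = 719.4 + 791.6 = 1511.0 kN/m
FS = R / T = 1511.0 / 785.0 = 1.925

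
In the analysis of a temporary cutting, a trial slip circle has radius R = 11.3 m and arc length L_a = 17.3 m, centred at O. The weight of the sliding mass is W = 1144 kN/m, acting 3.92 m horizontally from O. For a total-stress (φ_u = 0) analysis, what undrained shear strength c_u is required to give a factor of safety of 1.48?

FS = c_u·L_a·R / (W·d), so c_u = FS·W·d / (L_a·R).
c_u = 1.48·1144·3.92 / (17.30·11.3) = 6637.0 / 195.49 = 33.95 kPa

c_u = 34.0 kPa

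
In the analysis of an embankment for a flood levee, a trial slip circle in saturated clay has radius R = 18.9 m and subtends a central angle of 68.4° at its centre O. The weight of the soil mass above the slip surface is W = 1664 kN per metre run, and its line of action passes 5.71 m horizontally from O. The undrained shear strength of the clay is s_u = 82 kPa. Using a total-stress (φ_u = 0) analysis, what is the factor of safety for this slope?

FS = 3.68

Taking moments about the centre O, the resisting moment is provided by the undrained shear strength acting along the arc:
Arc length L_a = R·θ = 18.9·(68.4°·π/180) = 18.9·1.1938 = 22.56 m
M_R = s_u·L_a·R = 82·22.56·18.9 = 34968.0 kN·m/m
M_D = W·d = 1664·5.71 = 9501.4 kN·m/m
FS = M_R / M_D = 34968.0 / 9501.4 = 3.680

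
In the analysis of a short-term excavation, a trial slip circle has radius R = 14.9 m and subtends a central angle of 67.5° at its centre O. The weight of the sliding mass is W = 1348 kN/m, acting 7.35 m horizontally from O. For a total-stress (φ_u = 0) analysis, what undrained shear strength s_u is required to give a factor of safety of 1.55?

FS = s_u·L_a·R / (W·d), so s_u = FS·W·d / (L_a·R).
Arc length L_a = R·θ = 14.9·(67.5°·π/180) = 14.9·1.1781 = 17.55 m
s_u = 1.55·1348·7.35 / (17.55·14.9) = 15357.1 / 261.55 = 58.72 kPa

s_u = 58.7 kPa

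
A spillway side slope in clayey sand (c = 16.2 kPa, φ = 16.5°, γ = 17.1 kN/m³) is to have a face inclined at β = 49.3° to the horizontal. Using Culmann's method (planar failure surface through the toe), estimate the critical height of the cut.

Culmann's analysis gives the critical failure plane at α_cr = (β + φ)/2 = (49.3 + 16.5)/2 = 32.9°, and the critical height
H_c = (4c/γ) · sinβ cosφ / [1 − cos(β − φ)]
    = (4·16.2/17.1) · sin49.3°·cos16.5° / [1 − cos(32.8°)]
    = 3.789 · 0.7581·0.9588 / [1 − 0.8406]
    = 3.789 · 0.7269 / 0.1594
    = 17.28 m

H_c = 17.28 m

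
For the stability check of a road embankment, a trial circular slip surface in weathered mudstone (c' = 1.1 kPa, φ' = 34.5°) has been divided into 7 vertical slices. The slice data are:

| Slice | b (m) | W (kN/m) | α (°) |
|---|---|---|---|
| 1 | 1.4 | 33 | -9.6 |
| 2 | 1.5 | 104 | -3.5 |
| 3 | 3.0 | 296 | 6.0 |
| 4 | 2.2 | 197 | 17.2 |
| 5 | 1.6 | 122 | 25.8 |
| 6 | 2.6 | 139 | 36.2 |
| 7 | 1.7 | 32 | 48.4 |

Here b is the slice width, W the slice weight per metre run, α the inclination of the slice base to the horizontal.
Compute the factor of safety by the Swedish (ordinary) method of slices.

FS = 2.58

Ordinary method of slices: FS = Σ[c'·Δl_i + (W_i cosα_i)·tanφ'] / Σ W_i sinα_i, with Δl_i = b_i / cosα_i.
Slice 1: Δl = 1.4/cos(-9.6°) = 1.420 m; N'_1 = 33·cos(-9.6°) = 32.5; c'Δl = 1.56; W sinα = -5.5
Slice 2: Δl = 1.5/cos(-3.5°) = 1.503 m; N'_2 = 104·cos(-3.5°) = 103.8; c'Δl = 1.65; W sinα = -6.3
Slice 3: Δl = 3.0/cos6.0° = 3.017 m; N'_3 = 296·cos6.0° = 294.4; c'Δl = 3.32; W sinα = 30.9
Slice 4: Δl = 2.2/cos17.2° = 2.303 m; N'_4 = 197·cos17.2° = 188.2; c'Δl = 2.53; W sinα = 58.3
Slice 5: Δl = 1.6/cos25.8° = 1.777 m; N'_5 = 122·cos25.8° = 109.8; c'Δl = 1.95; W sinα = 53.1
Slice 6: Δl = 2.6/cos36.2° = 3.222 m; N'_6 = 139·cos36.2° = 112.2; c'Δl = 3.54; W sinα = 82.1
Slice 7: Δl = 1.7/cos48.4° = 2.561 m; N'_7 = 32·cos48.4° = 21.2; c'Δl = 2.82; W sinα = 23.9
Σc'Δl = 17.4 kN/m; ΣN' = 862.2 kN/m; ΣW sinα = 236.5 kN/m
Resisting = 17.4 + 862.2·tan34.5° = 17.4 + 592.5 = 609.9 kN/m
FS = 609.9 / 236.5 = 2.579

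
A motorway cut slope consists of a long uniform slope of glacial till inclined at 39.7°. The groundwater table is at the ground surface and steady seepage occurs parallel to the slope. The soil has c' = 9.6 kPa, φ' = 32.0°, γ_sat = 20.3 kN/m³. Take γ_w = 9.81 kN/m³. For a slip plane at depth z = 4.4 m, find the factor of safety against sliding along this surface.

FS = 0.61

With seepage parallel to the slope and the water table at the surface, the effective normal stress on the slip plane uses the buoyant unit weight γ' = γ_sat − γ_w while the driving shear stress uses γ_sat:
FS = [c' + γ' z cos²β tanφ'] / [γ_sat z sinβ cosβ]
γ' = 20.3 − 9.81 = 10.49 kN/m³
Numerator = 9.6 + 10.49·4.4·cos²39.7°·tan32.0° = 9.6 + 10.49·4.4·0.5920·0.6249 = 26.673 kPa
Denominator = 20.3·4.4·sin39.7°·cos39.7° = 20.3·4.4·0.6388·0.7694 = 43.898 kPa
FS = 26.673 / 43.898 = 0.608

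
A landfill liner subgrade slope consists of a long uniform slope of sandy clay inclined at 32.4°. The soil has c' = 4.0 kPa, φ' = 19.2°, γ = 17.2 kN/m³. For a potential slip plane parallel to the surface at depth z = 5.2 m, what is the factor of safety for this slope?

FS = 0.65

For an infinite slope with a slip plane parallel to the surface (no pore pressure): FS = [c' + γz cos²β tanφ'] / [γz sinβ cosβ].
γz = 17.2·5.2 = 89.44 kN/m²
Numerator = 4.0 + 89.44·cos²32.4°·tan19.2° = 4.0 + 89.44·0.7129·0.3482 = 26.204 kPa
Denominator = 89.44·sin32.4°·cos32.4° = 89.44·0.5358·0.8443 = 40.464 kPa
FS = 26.204 / 40.464 = 0.648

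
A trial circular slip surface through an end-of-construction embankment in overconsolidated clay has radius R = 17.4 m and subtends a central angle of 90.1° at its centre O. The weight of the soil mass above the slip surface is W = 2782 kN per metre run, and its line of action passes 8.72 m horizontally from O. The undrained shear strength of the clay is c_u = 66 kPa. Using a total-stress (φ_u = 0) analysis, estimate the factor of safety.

FS = 1.30

Taking moments about the centre O, the resisting moment is provided by the undrained shear strength acting along the arc:
Arc length L_a = R·θ = 17.4·(90.1°·π/180) = 17.4·1.5725 = 27.36 m
M_R = c_u·L_a·R = 66·27.36·17.4 = 31422.8 kN·m/m
M_D = W·d = 2782·8.72 = 24259.0 kN·m/m
FS = M_R / M_D = 31422.8 / 24259.0 = 1.295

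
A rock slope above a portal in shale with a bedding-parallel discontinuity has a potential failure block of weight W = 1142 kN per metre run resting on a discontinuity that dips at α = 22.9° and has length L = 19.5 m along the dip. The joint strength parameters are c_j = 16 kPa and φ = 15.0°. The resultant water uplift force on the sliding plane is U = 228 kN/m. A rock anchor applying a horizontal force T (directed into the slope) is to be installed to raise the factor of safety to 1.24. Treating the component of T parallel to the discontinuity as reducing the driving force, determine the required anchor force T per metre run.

T = 15 kN/m

Resolving forces along and normal to the sliding plane, with the horizontal anchor force T adding T·sinα to the effective normal force and T·cosα acting up the plane against the driving force:
FS = [c_jL + (W cosα − U + T sinα) tanφ] / [W sinα − T cosα]
Without the anchor: N' = 824.0 kN/m, driving T_d = 444.4 kN/m, resisting R = 16·19.5 + 824.0·tan15.0° = 532.8 kN/m, FS = 1.20.
Setting FS = 1.24 and solving for T:
1.24·(444.4 − T cos22.9°) = 532.8 + T sin22.9°·tan15.0°
T·(sin22.9°·tan15.0° + 1.24·cos22.9°) = 1.24·444.4 − 532.8
T·(0.3891·0.2679 + 1.24·0.9212) = 551.0 − 532.8 = 18.2
T·1.2465 = 18.2
T = 14.6 kN/m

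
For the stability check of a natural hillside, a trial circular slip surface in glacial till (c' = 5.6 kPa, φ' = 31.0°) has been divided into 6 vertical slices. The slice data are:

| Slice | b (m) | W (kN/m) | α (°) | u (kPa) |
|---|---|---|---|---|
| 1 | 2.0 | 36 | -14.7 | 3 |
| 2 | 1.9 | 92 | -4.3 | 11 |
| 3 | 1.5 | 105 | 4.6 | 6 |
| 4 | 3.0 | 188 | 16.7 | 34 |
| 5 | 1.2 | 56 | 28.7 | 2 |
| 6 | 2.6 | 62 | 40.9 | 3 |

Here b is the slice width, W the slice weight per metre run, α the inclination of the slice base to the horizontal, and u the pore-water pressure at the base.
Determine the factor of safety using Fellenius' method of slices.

FS = 2.51

Ordinary method of slices: FS = Σ[c'·Δl_i + (W_i cosα_i − u_i·Δl_i)·tanφ'] / Σ W_i sinα_i, with Δl_i = b_i / cosα_i.
Slice 1: Δl = 2.0/cos(-14.7°) = 2.068 m; N'_1 = 36·cos(-14.7°) − 3·2.068 = 28.6; c'Δl = 11.58; W sinα = -9.1
Slice 2: Δl = 1.9/cos(-4.3°) = 1.905 m; N'_2 = 92·cos(-4.3°) − 11·1.905 = 70.8; c'Δl = 10.67; W sinα = -6.9
Slice 3: Δl = 1.5/cos4.6° = 1.505 m; N'_3 = 105·cos4.6° − 6·1.505 = 95.6; c'Δl = 8.43; W sinα = 8.4
Slice 4: Δl = 3.0/cos16.7° = 3.132 m; N'_4 = 188·cos16.7° − 34·3.132 = 73.6; c'Δl = 17.54; W sinα = 54.0
Slice 5: Δl = 1.2/cos28.7° = 1.368 m; N'_5 = 56·cos28.7° − 2·1.368 = 46.4; c'Δl = 7.66; W sinα = 26.9
Slice 6: Δl = 2.6/cos40.9° = 3.440 m; N'_6 = 62·cos40.9° − 3·3.440 = 36.5; c'Δl = 19.26; W sinα = 40.6
Σc'Δl = 75.1 kN/m; ΣN' = 351.5 kN/m; ΣW sinα = 113.9 kN/m
Resisting = 75.1 + 351.5·tan31.0° = 75.1 + 211.2 = 286.4 kN/m
FS = 286.4 / 113.9 = 2.514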